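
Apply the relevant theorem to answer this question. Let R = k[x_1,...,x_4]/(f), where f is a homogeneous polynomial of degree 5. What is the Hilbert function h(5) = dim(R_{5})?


For R = k[x_1,...,x_n]/(f) with f homogeneous of degree e:
The Hilbert series is (1 - t^e)/(1 - t)^n.
So h(d) = C(d+n-1, n-1) - C(d-e+n-1, n-1) for d >= e.
With n=4, e=5, d=5:
C(5+4-1, 4-1) = C(8, 3) = 56
C(5-5+4-1, 4-1) = C(3, 3) = 1
h(5) = 56 - 1 = 55

55


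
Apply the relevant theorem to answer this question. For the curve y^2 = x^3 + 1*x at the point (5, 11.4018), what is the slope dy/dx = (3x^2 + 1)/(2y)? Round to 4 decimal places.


Using implicit differentiation of y^2 = x^3 + 1*x:
2y * dy/dx = 3x^2 + 1
dy/dx = (3x^2 + 1)/(2y)
Numerator: 3*5^2 + 1 = 76
Denominator: 2*11.4018 = 22.8036
dy/dx = 76/22.8036 = 3.3328

3.3328


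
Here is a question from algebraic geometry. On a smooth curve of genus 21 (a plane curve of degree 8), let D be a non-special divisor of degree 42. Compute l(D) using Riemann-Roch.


First, compute the genus of a smooth plane curve of degree 8:
g = (d-1)(d-2)/2 = (8-1)(8-2)/2 = 21
For a non-special divisor D (i.e., h^1(D) = 0), Riemann-Roch gives:
l(D) = deg(D) - g + 1
Since deg(D) = 42 >= 2g - 1 = 41, D is non-special.
l(D) = 42 - 21 + 1 = 22

22


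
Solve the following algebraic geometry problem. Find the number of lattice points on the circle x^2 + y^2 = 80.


Systematically check integer values of x where x^2 <= 80.
For each valid x, check if 80 - x^2 is a perfect square.
x=4: 80 - 16 = 64, sqrt = 8 (valid)
x=8: 80 - 64 = 16, sqrt = 4 (valid)
Total integer solutions found: 8

8


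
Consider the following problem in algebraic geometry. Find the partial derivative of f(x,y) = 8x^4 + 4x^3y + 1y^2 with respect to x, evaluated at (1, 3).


df/dx = 4*8*x^3 + 3*4*x^2*y
At (1,3): 4*8*1^3 + 3*4*1^2*3
= 32 + 36
= 68

68


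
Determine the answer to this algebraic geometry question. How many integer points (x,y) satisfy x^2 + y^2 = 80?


Systematically check integer values of x where x^2 <= 80.
For each valid x, check if 80 - x^2 is a perfect square.
x=4: 80 - 16 = 64, sqrt = 8 (valid)
x=8: 80 - 64 = 16, sqrt = 4 (valid)
Total integer solutions found: 8

8


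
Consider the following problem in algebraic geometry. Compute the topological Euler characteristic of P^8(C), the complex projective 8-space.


The complex projective space P^8 has one cell in each even real dimension 0, 2, ..., 16.
The cohomology groups are H^{2k}(P^8) = Z for k = 0,...,8, and 0 otherwise.
Euler characteristic = sum of Betti numbers = 1 per even-dimensional cohomology group.
chi(P^8) = 8 + 1 = 9

9


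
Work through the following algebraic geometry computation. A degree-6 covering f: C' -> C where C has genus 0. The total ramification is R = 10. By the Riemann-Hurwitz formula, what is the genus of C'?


Riemann-Hurwitz formula: 2g' - 2 = d(2g - 2) + R
Given: d = 6, g = 0, R = 10
2g' - 2 = 6*(2*0 - 2) + 10
2g' - 2 = 6*(-2) + 10
2g' - 2 = -12 + 10 = -2
2g' = 0
g' = 0

0


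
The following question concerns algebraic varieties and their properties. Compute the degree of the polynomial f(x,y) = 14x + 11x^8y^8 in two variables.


Examine each term for its total degree (sum of exponents).
  Term '14x' has total degree 1+0 = 1.
  Term '11x^8y^8' has total degree 8+8 = 16.
The maximum total degree among all terms is 16.

16


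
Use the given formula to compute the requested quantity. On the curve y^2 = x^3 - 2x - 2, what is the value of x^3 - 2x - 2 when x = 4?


Compute x^3 - 2x - 2 at x = 4:
x^3 = 4^3 = 64
(-2)*x = (-2)*4 = -8
Sum: 64 - 8 - 2 = 54

54


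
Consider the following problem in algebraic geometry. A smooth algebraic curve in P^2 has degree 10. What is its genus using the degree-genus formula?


Using the genus formula for smooth plane curves:
g = (d-1)(d-2)/2
g = (10-1)(10-2)/2
g = 9*8/2
g = 72/2 = 36

36


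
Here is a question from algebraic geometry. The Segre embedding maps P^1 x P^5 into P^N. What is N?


The Segre embedding maps P^m x P^n into P^N via
all products of coordinates from each factor.
N = (m+1)(n+1) - 1
N = (1+1)(5+1) - 1
N = 2*6 - 1
N = 12 - 1 = 11

11


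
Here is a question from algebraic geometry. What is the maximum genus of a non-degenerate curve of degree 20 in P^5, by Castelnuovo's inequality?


Castelnuovo's bound: write d - 1 = m(r-1) + epsilon with 0 <= epsilon < r-1.
d - 1 = 20 - 1 = 19
r - 1 = 5 - 1 = 4
19 = 4*4 + 3, so m = 4, epsilon = 3
pi(d, r) = m(m-1)(r-1)/2 + m*epsilon
= 4*3*4/2 + 4*3
= 48/2 + 12
= 24 + 12 = 36

36


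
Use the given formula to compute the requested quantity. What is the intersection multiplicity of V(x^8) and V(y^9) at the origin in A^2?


The intersection multiplicity of V(x^a) and V(y^b) at the origin is:
I(O; V(x^8), V(y^9)) = dim_k(k[x,y]/(x^8, y^9))
A basis for k[x,y]/(x^8, y^9) is the set of monomials x^i * y^j
where 0 <= i < 8 and 0 <= j < 9.
The number of such monomials is 8 * 9 = 72

72


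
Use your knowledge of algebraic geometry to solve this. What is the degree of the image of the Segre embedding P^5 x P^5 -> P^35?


The degree of the Segre variety P^5 x P^5 is C(m+n, m).
= C(10, 5)
= 252

252


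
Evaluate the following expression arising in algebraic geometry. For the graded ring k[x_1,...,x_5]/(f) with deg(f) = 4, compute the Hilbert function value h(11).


For R = k[x_1,...,x_n]/(f) with f homogeneous of degree e:
The Hilbert series is (1 - t^e)/(1 - t)^n.
So h(d) = C(d+n-1, n-1) - C(d-e+n-1, n-1) for d >= e.
With n=5, e=4, d=11:
C(11+5-1, 5-1) = C(15, 4) = 1365
C(11-4+5-1, 5-1) = C(11, 4) = 330
h(11) = 1365 - 330 = 1035

1035


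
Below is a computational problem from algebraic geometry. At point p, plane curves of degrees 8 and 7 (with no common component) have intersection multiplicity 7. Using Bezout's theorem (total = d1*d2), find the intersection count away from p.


By Bezout's theorem, the total intersection number is d1 * d2.
Total = 8 * 7 = 56
Intersection multiplicity at p = 7
Remaining intersections = 56 - 7 = 49

49


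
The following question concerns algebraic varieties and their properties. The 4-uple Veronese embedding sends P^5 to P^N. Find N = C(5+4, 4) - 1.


The Veronese embedding v_d: P^n -> P^N maps each point to all
degree-d monomials in n+1 homogeneous coordinates.
N = C(n+d, d) - 1
N = C(5+4, 4) - 1
N = C(9, 4) - 1
C(9, 4) = 126
N = 126 - 1 = 125

125


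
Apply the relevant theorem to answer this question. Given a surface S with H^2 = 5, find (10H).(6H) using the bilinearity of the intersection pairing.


Using bilinearity of the intersection pairing on a surface S:
(aH).(bH) = ab * (H.H)
We have H^2 = 5.
D.E = (10H).(6H) = 10*6*5
= 60*5
= 300

300


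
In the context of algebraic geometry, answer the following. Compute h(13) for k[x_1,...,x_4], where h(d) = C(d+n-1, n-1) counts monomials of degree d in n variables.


The Hilbert function for the polynomial ring in 4 variables is:
h(d) = C(d+n-1, n-1)
h(13) = C(13+4-1, 4-1) = C(16, 3)
= 16! / (3! * 13!)
= 560

560


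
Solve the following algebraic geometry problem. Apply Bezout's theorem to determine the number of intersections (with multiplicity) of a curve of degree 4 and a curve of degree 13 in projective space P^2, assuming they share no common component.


Bezout's theorem states the intersection count equals the product of degrees.
Intersection count = 4 * 13 = 52

52


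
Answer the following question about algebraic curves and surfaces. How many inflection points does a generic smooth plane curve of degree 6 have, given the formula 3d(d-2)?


For a general smooth plane curve C of degree d, the inflection points are
the intersection of C with its Hessian curve, which has degree 3(d-2).
By Bezout, the total intersection number is d * 3(d-2) = 6 * 12 = 72.
For a general curve every flex is ordinary, so each contributes
multiplicity 1 to C·Hess(C), and the number of distinct inflection
points is 3d(d-2).
Inflection points = 3*6*(6-2) = 3*6*4 = 72

72


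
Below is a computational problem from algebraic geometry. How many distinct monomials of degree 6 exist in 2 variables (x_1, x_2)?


The number of degree-6 monomials in 2 variables is C(d+n-1, n-1).
= C(6+2-1, 2-1) = C(7, 1)
= 7

7


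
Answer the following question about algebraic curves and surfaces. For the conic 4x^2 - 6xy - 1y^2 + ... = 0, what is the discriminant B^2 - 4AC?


The discriminant of a conic Ax^2 + Bxy + Cy^2 + ... = 0 is B^2 - 4AC.
B^2 = (-6)^2 = 36
4AC = 4*4*(-1) = -16
Discriminant = 36 + 16 = 52

52


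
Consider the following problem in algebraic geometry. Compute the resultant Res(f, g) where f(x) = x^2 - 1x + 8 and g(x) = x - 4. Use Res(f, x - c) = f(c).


For Res(f, x - c), we evaluate f at x = c.
f(4) = 4^2 - 1*4 + 8
= 16 - 4 + 8
= 12 + 8 = 20
Res(f, g) = 20

20


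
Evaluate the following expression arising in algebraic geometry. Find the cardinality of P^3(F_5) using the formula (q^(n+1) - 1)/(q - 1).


P^3(F_5) has (q^(n+1) - 1)/(q - 1) points.
= 5^3 + 5^2 + 5^1 + 5^0
= 125 + 25 + 5 + 1
= 156

156


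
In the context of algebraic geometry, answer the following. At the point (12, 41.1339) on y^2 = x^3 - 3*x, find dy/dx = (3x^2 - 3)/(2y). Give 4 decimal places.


Using implicit differentiation of y^2 = x^3 - 3*x:
2y * dy/dx = 3x^2 - 3
dy/dx = (3x^2 - 3)/(2y)
Numerator: 3*12^2 - 3 = 429
Denominator: 2*41.1339 = 82.2678
dy/dx = 429/82.2678 = 5.2147

5.2147


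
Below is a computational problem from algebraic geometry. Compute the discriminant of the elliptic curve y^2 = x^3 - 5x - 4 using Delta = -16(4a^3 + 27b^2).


Compute each component:
4a^3 = 4*(-5)^3 = 4*(-125) = -500
27b^2 = 27*(-4)^2 = 27*16 = 432
4a^3 + 27b^2 = -500 + 432 = -68
Delta = -16*(-68) = 1088

1088


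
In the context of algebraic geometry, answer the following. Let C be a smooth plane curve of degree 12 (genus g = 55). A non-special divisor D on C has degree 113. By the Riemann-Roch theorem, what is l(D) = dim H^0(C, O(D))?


First, compute the genus of a smooth plane curve of degree 12:
g = (d-1)(d-2)/2 = (12-1)(12-2)/2 = 55
For a non-special divisor D (i.e., h^1(D) = 0), Riemann-Roch gives:
l(D) = deg(D) - g + 1
Since deg(D) = 113 >= 2g - 1 = 109, D is non-special.
l(D) = 113 - 55 + 1 = 59

59


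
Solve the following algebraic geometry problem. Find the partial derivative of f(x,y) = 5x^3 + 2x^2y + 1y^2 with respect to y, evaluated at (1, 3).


df/dy = 2*x^2 + 2*1*y^1
At (1,3): 2*1^2 + 2*1*3^1
= 2 + 6
= 8

8


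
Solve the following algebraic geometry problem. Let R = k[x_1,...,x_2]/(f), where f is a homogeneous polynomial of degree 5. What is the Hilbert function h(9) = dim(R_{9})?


For R = k[x_1,...,x_n]/(f) with f homogeneous of degree e:
The Hilbert series is (1 - t^e)/(1 - t)^n.
So h(d) = C(d+n-1, n-1) - C(d-e+n-1, n-1) for d >= e.
With n=2, e=5, d=9:
C(9+2-1, 2-1) = C(10, 1) = 10
C(9-5+2-1, 2-1) = C(5, 1) = 5
h(9) = 10 - 5 = 5

5


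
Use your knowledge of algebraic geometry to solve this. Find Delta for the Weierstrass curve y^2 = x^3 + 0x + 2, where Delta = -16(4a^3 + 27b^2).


Compute each component:
4a^3 = 4*0^3 = 4*0 = 0
27b^2 = 27*2^2 = 27*4 = 108
4a^3 + 27b^2 = 0 + 108 = 108
Delta = -16*108 = -1728

-1728


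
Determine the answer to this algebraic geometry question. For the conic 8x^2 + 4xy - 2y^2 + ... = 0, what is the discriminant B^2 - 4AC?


The discriminant of a conic Ax^2 + Bxy + Cy^2 + ... = 0 is B^2 - 4AC.
B^2 = 4^2 = 16
4AC = 4*8*(-2) = -64
Discriminant = 16 + 64 = 80

80


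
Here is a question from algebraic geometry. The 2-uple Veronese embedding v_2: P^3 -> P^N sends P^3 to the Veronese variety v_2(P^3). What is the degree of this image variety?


The Veronese variety v_2(P^3) has degree d^r.
d^r = 2^3 = 8

8


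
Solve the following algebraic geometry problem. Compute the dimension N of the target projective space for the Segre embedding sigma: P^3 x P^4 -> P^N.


The Segre embedding maps P^m x P^n into P^N via
all products of coordinates from each factor.
N = (m+1)(n+1) - 1
N = (3+1)(4+1) - 1
N = 4*5 - 1
N = 20 - 1 = 19

19


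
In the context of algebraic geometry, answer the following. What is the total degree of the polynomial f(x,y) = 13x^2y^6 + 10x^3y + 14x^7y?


Examine each term for its total degree (sum of exponents).
  Term '13x^2y^6' has total degree 2+6 = 8.
  Term '10x^3y' has total degree 3+1 = 4.
  Term '14x^7y' has total degree 7+1 = 8.
The maximum total degree among all terms is 8.

8


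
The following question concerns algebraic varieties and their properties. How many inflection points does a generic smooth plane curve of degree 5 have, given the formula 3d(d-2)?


For a general smooth plane curve C of degree d, the inflection points are
the intersection of C with its Hessian curve, which has degree 3(d-2).
By Bezout, the total intersection number is d * 3(d-2) = 5 * 9 = 45.
For a general curve every flex is ordinary, so each contributes
multiplicity 1 to C·Hess(C), and the number of distinct inflection
points is 3d(d-2).
Inflection points = 3*5*(5-2) = 3*5*3 = 45

45


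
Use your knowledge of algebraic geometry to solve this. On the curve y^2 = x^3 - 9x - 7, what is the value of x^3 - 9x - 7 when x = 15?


Compute x^3 - 9x - 7 at x = 15:
x^3 = 15^3 = 3375
(-9)*x = (-9)*15 = -135
Sum: 3375 - 135 - 7 = 3233

3233


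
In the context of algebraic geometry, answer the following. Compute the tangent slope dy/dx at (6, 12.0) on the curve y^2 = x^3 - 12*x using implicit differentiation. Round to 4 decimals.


Using implicit differentiation of y^2 = x^3 - 12*x:
2y * dy/dx = 3x^2 - 12
dy/dx = (3x^2 - 12)/(2y)
Numerator: 3*6^2 - 12 = 96
Denominator: 2*12.0 = 24.0
dy/dx = 96/24.0 = 4.0000

4.0000


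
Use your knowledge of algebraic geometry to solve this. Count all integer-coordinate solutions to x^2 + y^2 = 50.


Systematically check integer values of x where x^2 <= 50.
For each valid x, check if 50 - x^2 is a perfect square.
x=1: 50 - 1 = 49, sqrt = 7 (valid)
x=5: 50 - 25 = 25, sqrt = 5 (valid)
x=7: 50 - 49 = 1, sqrt = 1 (valid)
Total integer solutions found: 12

12


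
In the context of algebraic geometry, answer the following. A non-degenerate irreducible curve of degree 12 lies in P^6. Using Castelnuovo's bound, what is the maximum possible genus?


Castelnuovo's bound: write d - 1 = m(r-1) + epsilon with 0 <= epsilon < r-1.
d - 1 = 12 - 1 = 11
r - 1 = 6 - 1 = 5
11 = 2*5 + 1, so m = 2, epsilon = 1
pi(d, r) = m(m-1)(r-1)/2 + m*epsilon
= 2*1*5/2 + 2*1
= 10/2 + 2
= 5 + 2 = 7

7


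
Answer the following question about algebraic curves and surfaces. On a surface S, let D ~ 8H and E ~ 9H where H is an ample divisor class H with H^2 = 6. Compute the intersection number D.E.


Using bilinearity of the intersection pairing on a surface S:
(aH).(bH) = ab * (H.H)
We have H^2 = 6.
D.E = (8H).(9H) = 8*9*6
= 72*6
= 432

432


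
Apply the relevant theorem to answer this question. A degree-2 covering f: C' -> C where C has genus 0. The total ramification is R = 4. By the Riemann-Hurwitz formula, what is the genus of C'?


Riemann-Hurwitz formula: 2g' - 2 = d(2g - 2) + R
Given: d = 2, g = 0, R = 4
2g' - 2 = 2*(2*0 - 2) + 4
2g' - 2 = 2*(-2) + 4
2g' - 2 = -4 + 4 = 0
2g' = 2
g' = 1

1


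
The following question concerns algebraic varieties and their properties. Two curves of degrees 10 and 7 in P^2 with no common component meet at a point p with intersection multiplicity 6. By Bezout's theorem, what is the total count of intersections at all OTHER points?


By Bezout's theorem, the total intersection number is d1 * d2.
Total = 10 * 7 = 70
Intersection multiplicity at p = 6
Remaining intersections = 70 - 6 = 64

64


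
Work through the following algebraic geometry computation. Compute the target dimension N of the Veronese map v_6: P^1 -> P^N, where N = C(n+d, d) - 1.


The Veronese embedding v_d: P^n -> P^N maps each point to all
degree-d monomials in n+1 homogeneous coordinates.
N = C(n+d, d) - 1
N = C(1+6, 6) - 1
N = C(7, 6) - 1
C(7, 6) = 7
N = 7 - 1 = 6

6


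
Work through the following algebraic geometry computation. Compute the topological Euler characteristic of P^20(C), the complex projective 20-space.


The complex projective space P^20 has one cell in each even real dimension 0, 2, ..., 40.
The cohomology groups are H^{2k}(P^20) = Z for k = 0,...,20, and 0 otherwise.
Euler characteristic = sum of Betti numbers = 1 per even-dimensional cohomology group.
chi(P^20) = 20 + 1 = 21

21


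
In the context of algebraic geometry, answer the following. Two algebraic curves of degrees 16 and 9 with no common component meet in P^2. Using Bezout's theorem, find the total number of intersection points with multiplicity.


Bezout's theorem states the intersection count equals the product of degrees.
Intersection count = 16 * 9 = 144

144


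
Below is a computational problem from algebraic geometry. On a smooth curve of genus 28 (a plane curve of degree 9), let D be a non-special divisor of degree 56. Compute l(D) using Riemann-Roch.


First, compute the genus of a smooth plane curve of degree 9:
g = (d-1)(d-2)/2 = (9-1)(9-2)/2 = 28
For a non-special divisor D (i.e., h^1(D) = 0), Riemann-Roch gives:
l(D) = deg(D) - g + 1
Since deg(D) = 56 >= 2g - 1 = 55, D is non-special.
l(D) = 56 - 28 + 1 = 29

29


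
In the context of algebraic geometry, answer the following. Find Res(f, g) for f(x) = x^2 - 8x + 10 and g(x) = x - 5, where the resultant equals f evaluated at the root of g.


For Res(f, x - c), we evaluate f at x = c.
f(5) = 5^2 - 8*5 + 10
= 25 - 40 + 10
= -15 + 10 = -5
Res(f, g) = -5

-5


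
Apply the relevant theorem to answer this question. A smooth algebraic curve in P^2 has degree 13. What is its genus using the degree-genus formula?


Using the genus formula for smooth plane curves:
g = (d-1)(d-2)/2
g = (13-1)(13-2)/2
g = 12*11/2
g = 132/2 = 66

66


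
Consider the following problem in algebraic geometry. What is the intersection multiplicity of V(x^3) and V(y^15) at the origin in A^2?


The intersection multiplicity of V(x^a) and V(y^b) at the origin is:
I(O; V(x^3), V(y^15)) = dim_k(k[x,y]/(x^3, y^15))
A basis for k[x,y]/(x^3, y^15) is the set of monomials x^i * y^j
where 0 <= i < 3 and 0 <= j < 15.
The number of such monomials is 3 * 15 = 45

45


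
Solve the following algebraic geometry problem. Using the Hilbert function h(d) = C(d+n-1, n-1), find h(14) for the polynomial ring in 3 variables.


The Hilbert function for the polynomial ring in 3 variables is:
h(d) = C(d+n-1, n-1)
h(14) = C(14+3-1, 3-1) = C(16, 2)
= 16! / (2! * 14!)
= 120

120


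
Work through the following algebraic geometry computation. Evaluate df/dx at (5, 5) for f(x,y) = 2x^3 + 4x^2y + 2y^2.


df/dx = 3*2*x^2 + 2*4*x^1*y
At (5,5): 3*2*5^2 + 2*4*5^1*5
= 150 + 200
= 350

350


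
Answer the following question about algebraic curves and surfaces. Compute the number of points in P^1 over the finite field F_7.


P^1(F_7) has (q^(n+1) - 1)/(q - 1) points.
= 7^1 + 7^0
= 7 + 1
= 8

8


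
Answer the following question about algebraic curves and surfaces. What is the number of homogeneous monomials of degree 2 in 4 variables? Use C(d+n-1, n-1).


The number of degree-2 monomials in 4 variables is C(d+n-1, n-1).
= C(2+4-1, 4-1) = C(5, 3)
= 10

10


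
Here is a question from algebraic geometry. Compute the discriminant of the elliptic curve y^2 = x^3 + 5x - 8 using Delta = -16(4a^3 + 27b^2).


Compute each component:
4a^3 = 4*5^3 = 4*125 = 500
27b^2 = 27*(-8)^2 = 27*64 = 1728
4a^3 + 27b^2 = 500 + 1728 = 2228
Delta = -16*2228 = -35648

-35648


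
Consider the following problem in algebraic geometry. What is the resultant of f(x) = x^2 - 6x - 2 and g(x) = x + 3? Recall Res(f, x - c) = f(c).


For Res(f, x - c), we evaluate f at x = c.
f(-3) = (-3)^2 - 6*(-3) - 2
= 9 + 18 - 2
= 27 - 2 = 25
Res(f, g) = 25

25


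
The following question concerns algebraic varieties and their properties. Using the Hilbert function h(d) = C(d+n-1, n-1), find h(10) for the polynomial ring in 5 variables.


The Hilbert function for the polynomial ring in 5 variables is:
h(d) = C(d+n-1, n-1)
h(10) = C(10+5-1, 5-1) = C(14, 4)
= 14! / (4! * 10!)
= 1001

1001


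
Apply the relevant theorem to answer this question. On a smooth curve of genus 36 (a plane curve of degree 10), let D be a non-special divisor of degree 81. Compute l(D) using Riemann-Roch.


First, compute the genus of a smooth plane curve of degree 10:
g = (d-1)(d-2)/2 = (10-1)(10-2)/2 = 36
For a non-special divisor D (i.e., h^1(D) = 0), Riemann-Roch gives:
l(D) = deg(D) - g + 1
Since deg(D) = 81 >= 2g - 1 = 71, D is non-special.
l(D) = 81 - 36 + 1 = 46

46


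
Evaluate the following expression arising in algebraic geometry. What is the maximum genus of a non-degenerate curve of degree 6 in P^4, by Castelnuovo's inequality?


Castelnuovo's bound: write d - 1 = m(r-1) + epsilon with 0 <= epsilon < r-1.
d - 1 = 6 - 1 = 5
r - 1 = 4 - 1 = 3
5 = 1*3 + 2, so m = 1, epsilon = 2
pi(d, r) = m(m-1)(r-1)/2 + m*epsilon
= 1*0*3/2 + 1*2
= 0/2 + 2
= 0 + 2 = 2

2


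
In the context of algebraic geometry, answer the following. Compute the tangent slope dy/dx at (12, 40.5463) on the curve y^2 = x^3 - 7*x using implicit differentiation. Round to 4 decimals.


Using implicit differentiation of y^2 = x^3 - 7*x:
2y * dy/dx = 3x^2 - 7
dy/dx = (3x^2 - 7)/(2y)
Numerator: 3*12^2 - 7 = 425
Denominator: 2*40.5463 = 81.0926
dy/dx = 425/81.0926 = 5.2409

5.2409


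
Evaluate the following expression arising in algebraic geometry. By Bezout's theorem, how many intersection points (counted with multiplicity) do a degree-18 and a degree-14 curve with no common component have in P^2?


Bezout's theorem states the intersection count equals the product of degrees.
Intersection count = 18 * 14 = 252

252


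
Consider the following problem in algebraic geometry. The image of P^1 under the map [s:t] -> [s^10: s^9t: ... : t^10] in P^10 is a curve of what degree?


The rational normal curve in P^10 is the image of P^1 under the 10-uple Veronese.
A general hyperplane in P^10 pulls back to a degree-10 form on P^1, which has 10 zeros,
so the curve meets a general hyperplane in 10 points. Degree = 10.

10


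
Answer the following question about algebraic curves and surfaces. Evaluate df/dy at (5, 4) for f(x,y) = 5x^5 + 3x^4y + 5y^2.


df/dy = 3*x^4 + 2*5*y^1
At (5,4): 3*5^4 + 2*5*4^1
= 1875 + 40
= 1915

1915


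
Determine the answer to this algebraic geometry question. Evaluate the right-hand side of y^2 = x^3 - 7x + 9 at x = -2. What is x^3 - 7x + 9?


Compute x^3 - 7x + 9 at x = -2:
x^3 = (-2)^3 = -8
(-7)*x = (-7)*(-2) = 14
Sum: -8 + 14 + 9 = 15

15


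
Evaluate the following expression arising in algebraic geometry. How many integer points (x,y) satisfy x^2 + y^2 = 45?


Systematically check integer values of x where x^2 <= 45.
For each valid x, check if 45 - x^2 is a perfect square.
x=3: 45 - 9 = 36, sqrt = 6 (valid)
x=6: 45 - 36 = 9, sqrt = 3 (valid)
Total integer solutions found: 8

8


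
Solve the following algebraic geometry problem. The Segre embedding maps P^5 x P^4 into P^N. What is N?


The Segre embedding maps P^m x P^n into P^N via
all products of coordinates from each factor.
N = (m+1)(n+1) - 1
N = (5+1)(4+1) - 1
N = 6*5 - 1
N = 30 - 1 = 29

29


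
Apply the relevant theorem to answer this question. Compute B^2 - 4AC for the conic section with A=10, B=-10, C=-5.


The discriminant of a conic Ax^2 + Bxy + Cy^2 + ... = 0 is B^2 - 4AC.
B^2 = (-10)^2 = 100
4AC = 4*10*(-5) = -200
Discriminant = 100 + 200 = 300

300


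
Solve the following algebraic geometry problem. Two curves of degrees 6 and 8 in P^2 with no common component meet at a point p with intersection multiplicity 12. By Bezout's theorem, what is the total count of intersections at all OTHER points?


By Bezout's theorem, the total intersection number is d1 * d2.
Total = 6 * 8 = 48
Intersection multiplicity at p = 12
Remaining intersections = 48 - 12 = 36

36


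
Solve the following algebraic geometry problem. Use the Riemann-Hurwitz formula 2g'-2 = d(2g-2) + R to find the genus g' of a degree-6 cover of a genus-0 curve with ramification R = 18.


Riemann-Hurwitz formula: 2g' - 2 = d(2g - 2) + R
Given: d = 6, g = 0, R = 18
2g' - 2 = 6*(2*0 - 2) + 18
2g' - 2 = 6*(-2) + 18
2g' - 2 = -12 + 18 = 6
2g' = 8
g' = 4

4


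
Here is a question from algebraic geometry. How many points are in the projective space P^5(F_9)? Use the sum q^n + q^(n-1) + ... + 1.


P^5(F_9) has (q^(n+1) - 1)/(q - 1) points.
= 9^5 + 9^4 + 9^3 + 9^2 + 9^1 + 9^0
= 59049 + 6561 + 729 + 81 + 9 + 1
= 66430

66430


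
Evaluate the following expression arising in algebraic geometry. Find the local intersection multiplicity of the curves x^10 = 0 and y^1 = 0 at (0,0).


The intersection multiplicity of V(x^a) and V(y^b) at the origin is:
I(O; V(x^10), V(y^1)) = dim_k(k[x,y]/(x^10, y^1))
A basis for k[x,y]/(x^10, y^1) is the set of monomials x^i * y^j
where 0 <= i < 10 and 0 <= j < 1.
The number of such monomials is 10 * 1 = 10

10


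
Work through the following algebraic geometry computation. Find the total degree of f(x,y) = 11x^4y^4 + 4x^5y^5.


Examine each term for its total degree (sum of exponents).
  Term '11x^4y^4' has total degree 4+4 = 8.
  Term '4x^5y^5' has total degree 5+5 = 10.
The maximum total degree among all terms is 10.

10


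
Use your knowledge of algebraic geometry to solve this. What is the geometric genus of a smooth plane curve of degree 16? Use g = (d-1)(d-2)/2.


Using the genus formula for smooth plane curves:
g = (d-1)(d-2)/2
g = (16-1)(16-2)/2
g = 15*14/2
g = 210/2 = 105

105


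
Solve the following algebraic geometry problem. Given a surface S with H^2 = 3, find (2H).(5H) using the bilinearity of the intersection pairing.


Using bilinearity of the intersection pairing on a surface S:
(aH).(bH) = ab * (H.H)
We have H^2 = 3.
D.E = (2H).(5H) = 2*5*3
= 10*3
= 30

30


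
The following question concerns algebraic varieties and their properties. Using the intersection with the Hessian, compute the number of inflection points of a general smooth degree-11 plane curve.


For a general smooth plane curve C of degree d, the inflection points are
the intersection of C with its Hessian curve, which has degree 3(d-2).
By Bezout, the total intersection number is d * 3(d-2) = 11 * 27 = 297.
For a general curve every flex is ordinary, so each contributes
multiplicity 1 to C·Hess(C), and the number of distinct inflection
points is 3d(d-2).
Inflection points = 3*11*(11-2) = 3*11*9 = 297

297


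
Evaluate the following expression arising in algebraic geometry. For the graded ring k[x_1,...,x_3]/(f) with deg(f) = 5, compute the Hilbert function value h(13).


For R = k[x_1,...,x_n]/(f) with f homogeneous of degree e:
The Hilbert series is (1 - t^e)/(1 - t)^n.
So h(d) = C(d+n-1, n-1) - C(d-e+n-1, n-1) for d >= e.
With n=3, e=5, d=13:
C(13+3-1, 3-1) = C(15, 2) = 105
C(13-5+3-1, 3-1) = C(10, 2) = 45
h(13) = 105 - 45 = 60

60


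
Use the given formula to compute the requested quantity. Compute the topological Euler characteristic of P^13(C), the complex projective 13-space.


The complex projective space P^13 has one cell in each even real dimension 0, 2, ..., 26.
The cohomology groups are H^{2k}(P^13) = Z for k = 0,...,13, and 0 otherwise.
Euler characteristic = sum of Betti numbers = 1 per even-dimensional cohomology group.
chi(P^13) = 13 + 1 = 14

14


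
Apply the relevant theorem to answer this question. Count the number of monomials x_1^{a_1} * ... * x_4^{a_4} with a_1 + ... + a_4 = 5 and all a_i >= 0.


The number of degree-5 monomials in 4 variables is C(d+n-1, n-1).
= C(5+4-1, 4-1) = C(8, 3)
= 56

56


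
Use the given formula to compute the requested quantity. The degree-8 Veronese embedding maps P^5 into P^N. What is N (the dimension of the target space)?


The Veronese embedding v_d: P^n -> P^N maps each point to all
degree-d monomials in n+1 homogeneous coordinates.
N = C(n+d, d) - 1
N = C(5+8, 8) - 1
N = C(13, 8) - 1
C(13, 8) = 1287
N = 1287 - 1 = 1286

1286


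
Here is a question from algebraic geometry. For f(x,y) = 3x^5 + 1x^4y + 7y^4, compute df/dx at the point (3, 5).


df/dx = 5*3*x^4 + 4*1*x^3*y
At (3,5): 5*3*3^4 + 4*1*3^3*5
= 1215 + 540
= 1755

1755


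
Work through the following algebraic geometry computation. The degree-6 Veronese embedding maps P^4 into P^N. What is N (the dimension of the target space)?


The Veronese embedding v_d: P^n -> P^N maps each point to all
degree-d monomials in n+1 homogeneous coordinates.
N = C(n+d, d) - 1
N = C(4+6, 6) - 1
N = C(10, 6) - 1
C(10, 6) = 210
N = 210 - 1 = 209

209


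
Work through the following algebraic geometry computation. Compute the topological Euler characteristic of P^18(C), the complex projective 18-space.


The complex projective space P^18 has one cell in each even real dimension 0, 2, ..., 36.
The cohomology groups are H^{2k}(P^18) = Z for k = 0,...,18, and 0 otherwise.
Euler characteristic = sum of Betti numbers = 1 per even-dimensional cohomology group.
chi(P^18) = 18 + 1 = 19

19


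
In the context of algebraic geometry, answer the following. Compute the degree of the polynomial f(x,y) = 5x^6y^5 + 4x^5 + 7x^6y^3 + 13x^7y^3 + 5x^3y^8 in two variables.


Examine each term for its total degree (sum of exponents).
  Term '5x^6y^5' has total degree 6+5 = 11.
  Term '4x^5' has total degree 5+0 = 5.
  Term '7x^6y^3' has total degree 6+3 = 9.
  Term '13x^7y^3' has total degree 7+3 = 10.
  Term '5x^3y^8' has total degree 3+8 = 11.
The maximum total degree among all terms is 11.

11


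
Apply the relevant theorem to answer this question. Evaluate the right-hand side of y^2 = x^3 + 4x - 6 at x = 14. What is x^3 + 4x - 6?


Compute x^3 + 4x - 6 at x = 14:
x^3 = 14^3 = 2744
4*x = 4*14 = 56
Sum: 2744 + 56 - 6 = 2794

2794


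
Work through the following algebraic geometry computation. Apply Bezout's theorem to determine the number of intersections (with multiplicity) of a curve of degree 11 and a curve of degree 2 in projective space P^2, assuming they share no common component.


Bezout's theorem states the intersection count equals the product of degrees.
Intersection count = 11 * 2 = 22

22


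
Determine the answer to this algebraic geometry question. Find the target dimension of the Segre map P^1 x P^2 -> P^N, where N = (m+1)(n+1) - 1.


The Segre embedding maps P^m x P^n into P^N via
all products of coordinates from each factor.
N = (m+1)(n+1) - 1
N = (1+1)(2+1) - 1
N = 2*3 - 1
N = 6 - 1 = 5

5


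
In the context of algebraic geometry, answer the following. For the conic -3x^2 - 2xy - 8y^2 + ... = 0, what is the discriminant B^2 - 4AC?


The discriminant of a conic Ax^2 + Bxy + Cy^2 + ... = 0 is B^2 - 4AC.
B^2 = (-2)^2 = 4
4AC = 4*(-3)*(-8) = 96
Discriminant = 4 - 96 = -92

-92


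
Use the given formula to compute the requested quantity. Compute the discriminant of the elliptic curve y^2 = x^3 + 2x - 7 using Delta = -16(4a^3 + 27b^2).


Compute each component:
4a^3 = 4*2^3 = 4*8 = 32
27b^2 = 27*(-7)^2 = 27*49 = 1323
4a^3 + 27b^2 = 32 + 1323 = 1355
Delta = -16*1355 = -21680

-21680


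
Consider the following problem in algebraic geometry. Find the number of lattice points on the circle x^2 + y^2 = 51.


Systematically check integer values of x where x^2 <= 51.
For each valid x, check if 51 - x^2 is a perfect square.
Total integer solutions found: 0

0


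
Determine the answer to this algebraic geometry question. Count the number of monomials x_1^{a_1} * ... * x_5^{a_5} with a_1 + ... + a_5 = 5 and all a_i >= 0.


The number of degree-5 monomials in 5 variables is C(d+n-1, n-1).
= C(5+5-1, 5-1) = C(9, 4)
= 126

126


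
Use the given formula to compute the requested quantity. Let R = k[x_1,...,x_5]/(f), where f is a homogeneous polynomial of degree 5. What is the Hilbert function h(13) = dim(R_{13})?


For R = k[x_1,...,x_n]/(f) with f homogeneous of degree e:
The Hilbert series is (1 - t^e)/(1 - t)^n.
So h(d) = C(d+n-1, n-1) - C(d-e+n-1, n-1) for d >= e.
With n=5, e=5, d=13:
C(13+5-1, 5-1) = C(17, 4) = 2380
C(13-5+5-1, 5-1) = C(12, 4) = 495
h(13) = 2380 - 495 = 1885

1885


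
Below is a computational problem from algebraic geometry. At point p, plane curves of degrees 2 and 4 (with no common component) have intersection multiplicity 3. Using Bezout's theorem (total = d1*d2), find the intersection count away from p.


By Bezout's theorem, the total intersection number is d1 * d2.
Total = 2 * 4 = 8
Intersection multiplicity at p = 3
Remaining intersections = 8 - 3 = 5

5


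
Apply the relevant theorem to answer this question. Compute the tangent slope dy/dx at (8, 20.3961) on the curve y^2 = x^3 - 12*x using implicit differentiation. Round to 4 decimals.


Using implicit differentiation of y^2 = x^3 - 12*x:
2y * dy/dx = 3x^2 - 12
dy/dx = (3x^2 - 12)/(2y)
Numerator: 3*8^2 - 12 = 180
Denominator: 2*20.3961 = 40.7922
dy/dx = 180/40.7922 = 4.4126

4.4126


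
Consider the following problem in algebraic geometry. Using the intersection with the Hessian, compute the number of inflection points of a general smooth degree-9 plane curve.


For a general smooth plane curve C of degree d, the inflection points are
the intersection of C with its Hessian curve, which has degree 3(d-2).
By Bezout, the total intersection number is d * 3(d-2) = 9 * 21 = 189.
For a general curve every flex is ordinary, so each contributes
multiplicity 1 to C·Hess(C), and the number of distinct inflection
points is 3d(d-2).
Inflection points = 3*9*(9-2) = 3*9*7 = 189

189


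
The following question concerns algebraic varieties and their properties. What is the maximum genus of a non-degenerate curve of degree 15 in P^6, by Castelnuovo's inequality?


Castelnuovo's bound: write d - 1 = m(r-1) + epsilon with 0 <= epsilon < r-1.
d - 1 = 15 - 1 = 14
r - 1 = 6 - 1 = 5
14 = 2*5 + 4, so m = 2, epsilon = 4
pi(d, r) = m(m-1)(r-1)/2 + m*epsilon
= 2*1*5/2 + 2*4
= 10/2 + 8
= 5 + 8 = 13

13


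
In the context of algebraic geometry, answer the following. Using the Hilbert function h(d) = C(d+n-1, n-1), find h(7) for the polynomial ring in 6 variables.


The Hilbert function for the polynomial ring in 6 variables is:
h(d) = C(d+n-1, n-1)
h(7) = C(7+6-1, 6-1) = C(12, 5)
= 12! / (5! * 7!)
= 792

792


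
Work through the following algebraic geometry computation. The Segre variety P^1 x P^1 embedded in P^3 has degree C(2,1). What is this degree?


The degree of the Segre variety P^1 x P^1 is C(m+n, m).
= C(2, 1)
= 2

2


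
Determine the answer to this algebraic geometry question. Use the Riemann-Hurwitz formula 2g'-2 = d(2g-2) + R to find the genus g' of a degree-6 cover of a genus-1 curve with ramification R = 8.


Riemann-Hurwitz formula: 2g' - 2 = d(2g - 2) + R
Given: d = 6, g = 1, R = 8
2g' - 2 = 6*(2*1 - 2) + 8
2g' - 2 = 6*0 + 8
2g' - 2 = 0 + 8 = 8
2g' = 10
g' = 5

5


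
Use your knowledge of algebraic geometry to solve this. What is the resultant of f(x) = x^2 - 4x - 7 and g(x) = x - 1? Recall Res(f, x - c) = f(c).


For Res(f, x - c), we evaluate f at x = c.
f(1) = 1^2 - 4*1 - 7
= 1 - 4 - 7
= -3 - 7 = -10
Res(f, g) = -10

-10


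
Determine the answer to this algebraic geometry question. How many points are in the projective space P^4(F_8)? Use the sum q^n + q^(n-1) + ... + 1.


P^4(F_8) has (q^(n+1) - 1)/(q - 1) points.
= 8^4 + 8^3 + 8^2 + 8^1 + 8^0
= 4096 + 512 + 64 + 8 + 1
= 4681

4681


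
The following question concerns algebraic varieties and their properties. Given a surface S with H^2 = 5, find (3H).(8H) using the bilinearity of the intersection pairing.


Using bilinearity of the intersection pairing on a surface S:
(aH).(bH) = ab * (H.H)
We have H^2 = 5.
D.E = (3H).(8H) = 3*8*5
= 24*5
= 120

120


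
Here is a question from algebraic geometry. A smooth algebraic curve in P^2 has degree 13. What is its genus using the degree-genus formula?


Using the genus formula for smooth plane curves:
g = (d-1)(d-2)/2
g = (13-1)(13-2)/2
g = 12*11/2
g = 132/2 = 66

66


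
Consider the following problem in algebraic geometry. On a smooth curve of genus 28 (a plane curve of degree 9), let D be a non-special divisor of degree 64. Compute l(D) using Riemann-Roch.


First, compute the genus of a smooth plane curve of degree 9:
g = (d-1)(d-2)/2 = (9-1)(9-2)/2 = 28
For a non-special divisor D (i.e., h^1(D) = 0), Riemann-Roch gives:
l(D) = deg(D) - g + 1
Since deg(D) = 64 >= 2g - 1 = 55, D is non-special.
l(D) = 64 - 28 + 1 = 37

37


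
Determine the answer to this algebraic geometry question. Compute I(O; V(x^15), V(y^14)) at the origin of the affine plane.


The intersection multiplicity of V(x^a) and V(y^b) at the origin is:
I(O; V(x^15), V(y^14)) = dim_k(k[x,y]/(x^15, y^14))
A basis for k[x,y]/(x^15, y^14) is the set of monomials x^i * y^j
where 0 <= i < 15 and 0 <= j < 14.
The number of such monomials is 15 * 14 = 210

210


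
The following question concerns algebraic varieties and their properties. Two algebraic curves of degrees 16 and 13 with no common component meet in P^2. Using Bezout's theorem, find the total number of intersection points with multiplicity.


Bezout's theorem states the intersection count equals the product of degrees.
Intersection count = 16 * 13 = 208

208


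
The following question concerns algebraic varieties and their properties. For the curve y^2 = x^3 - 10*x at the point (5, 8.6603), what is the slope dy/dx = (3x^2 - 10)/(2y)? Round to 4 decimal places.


Using implicit differentiation of y^2 = x^3 - 10*x:
2y * dy/dx = 3x^2 - 10
dy/dx = (3x^2 - 10)/(2y)
Numerator: 3*5^2 - 10 = 65
Denominator: 2*8.6603 = 17.3206
dy/dx = 65/17.3206 = 3.7528

3.7528


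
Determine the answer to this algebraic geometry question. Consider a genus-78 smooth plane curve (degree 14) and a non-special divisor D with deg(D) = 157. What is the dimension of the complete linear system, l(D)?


First, compute the genus of a smooth plane curve of degree 14:
g = (d-1)(d-2)/2 = (14-1)(14-2)/2 = 78
For a non-special divisor D (i.e., h^1(D) = 0), Riemann-Roch gives:
l(D) = deg(D) - g + 1
Since deg(D) = 157 >= 2g - 1 = 155, D is non-special.
l(D) = 157 - 78 + 1 = 80

80


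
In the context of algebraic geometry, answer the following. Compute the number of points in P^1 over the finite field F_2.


P^1(F_2) has (q^(n+1) - 1)/(q - 1) points.
= 2^1 + 2^0
= 2 + 1
= 3

3


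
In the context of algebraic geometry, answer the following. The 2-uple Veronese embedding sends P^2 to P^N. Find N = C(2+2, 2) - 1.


The Veronese embedding v_d: P^n -> P^N maps each point to all
degree-d monomials in n+1 homogeneous coordinates.
N = C(n+d, d) - 1
N = C(2+2, 2) - 1
N = C(4, 2) - 1
C(4, 2) = 6
N = 6 - 1 = 5

5


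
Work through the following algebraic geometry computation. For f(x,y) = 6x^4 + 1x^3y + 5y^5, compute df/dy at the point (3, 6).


df/dy = 1*x^3 + 5*5*y^4
At (3,6): 1*3^3 + 5*5*6^4
= 27 + 32400
= 32427

32427


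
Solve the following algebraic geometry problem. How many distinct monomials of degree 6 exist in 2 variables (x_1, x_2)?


The number of degree-6 monomials in 2 variables is C(d+n-1, n-1).
= C(6+2-1, 2-1) = C(7, 1)
= 7

7


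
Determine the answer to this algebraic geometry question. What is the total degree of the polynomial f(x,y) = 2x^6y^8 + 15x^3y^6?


Examine each term for its total degree (sum of exponents).
  Term '2x^6y^8' has total degree 6+8 = 14.
  Term '15x^3y^6' has total degree 3+6 = 9.
The maximum total degree among all terms is 14.

14


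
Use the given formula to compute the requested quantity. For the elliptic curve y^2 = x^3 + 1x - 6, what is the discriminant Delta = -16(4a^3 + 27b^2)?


Compute each component:
4a^3 = 4*1^3 = 4*1 = 4
27b^2 = 27*(-6)^2 = 27*36 = 972
4a^3 + 27b^2 = 4 + 972 = 976
Delta = -16*976 = -15616

-15616
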